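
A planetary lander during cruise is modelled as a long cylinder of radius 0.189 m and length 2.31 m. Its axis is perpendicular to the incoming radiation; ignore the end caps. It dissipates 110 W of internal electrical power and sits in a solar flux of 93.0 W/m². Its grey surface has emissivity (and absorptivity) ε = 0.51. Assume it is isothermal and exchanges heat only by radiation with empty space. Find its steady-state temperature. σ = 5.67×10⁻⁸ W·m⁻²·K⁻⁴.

At steady state, absorbed solar power + internal power = radiated power.
Absorbed: α·S·A_cross = 0.51·93.0·0.8732 = 41.41 W (cross-section 2rL).
Total input = 41.41 + 110 = 151.4 W.
Radiated: εσ·A_surf·T⁴ with A_surf = 2πrL = 2.743 m².
T⁴ = 151.4/(0.51·5.67×10⁻⁸·2.743) = 1.909×10⁹ K⁴.

T ≈ 209 K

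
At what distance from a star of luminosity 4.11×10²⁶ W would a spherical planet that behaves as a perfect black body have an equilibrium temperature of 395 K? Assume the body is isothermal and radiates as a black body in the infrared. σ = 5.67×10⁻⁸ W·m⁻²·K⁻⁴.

d ≈ 7.70×10¹⁰ m

For an isothermal black-emitting sphere, (1−a)S·πr² = σ·4πr²·T⁴ ⇒ S = 4σT⁴/(1−a).
S = 4·5.67×10⁻⁸·(395)⁴/1.00 = 5521 W/m².
Flux falls as S = L/(4πd²), so d = √(L/(4πS)) = √(4.11×10²⁶/(4π·5521)).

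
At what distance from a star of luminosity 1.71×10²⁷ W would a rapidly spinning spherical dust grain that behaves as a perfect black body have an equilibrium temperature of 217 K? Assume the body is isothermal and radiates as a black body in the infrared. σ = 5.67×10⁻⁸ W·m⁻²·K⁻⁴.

For an isothermal black-emitting sphere, (1−a)S·πr² = σ·4πr²·T⁴ ⇒ S = 4σT⁴/(1−a).
S = 4·5.67×10⁻⁸·(217)⁴/1.00 = 502.9 W/m².
Flux falls as S = L/(4πd²), so d = √(L/(4πS)) = √(1.71×10²⁷/(4π·502.9)).

d ≈ 5.20×10¹¹ m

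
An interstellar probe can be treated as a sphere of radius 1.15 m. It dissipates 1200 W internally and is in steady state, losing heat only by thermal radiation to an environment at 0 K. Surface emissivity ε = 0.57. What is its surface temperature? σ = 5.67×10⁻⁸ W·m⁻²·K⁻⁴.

Steady state: internal power = radiated power, P = εσA T⁴.
Radiating area A = 4πr² = 16.62 m².
T⁴ = P/(εσA) = 1200/(0.57·5.67×10⁻⁸·16.62) = 2.234×10⁹ K⁴.
T = (2.234×10⁹)^(1/4).

T ≈ 217 K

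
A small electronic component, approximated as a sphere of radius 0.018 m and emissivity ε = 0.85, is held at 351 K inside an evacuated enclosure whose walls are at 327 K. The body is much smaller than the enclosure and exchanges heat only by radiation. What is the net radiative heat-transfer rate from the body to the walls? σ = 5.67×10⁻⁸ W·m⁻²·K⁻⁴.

P_net ≈ 0.735 W

For a small grey body in a large enclosure: P_net = εσA(T_body⁴ − T_wall⁴).
A = 4πr² = 0.004072 m²; T_body⁴ − T_wall⁴ = 1.518×10¹⁰ − 1.143×10¹⁰ = 3.745×10⁹ K⁴.
|P_net| = 0.85·5.67×10⁻⁸·0.004072·3.745×10⁹.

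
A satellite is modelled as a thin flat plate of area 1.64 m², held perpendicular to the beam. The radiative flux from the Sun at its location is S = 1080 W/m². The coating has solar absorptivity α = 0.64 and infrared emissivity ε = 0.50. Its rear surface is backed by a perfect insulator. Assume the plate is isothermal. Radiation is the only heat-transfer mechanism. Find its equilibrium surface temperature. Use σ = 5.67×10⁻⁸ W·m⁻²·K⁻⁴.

At equilibrium, absorbed power = emitted power.
Absorbing cross-section = A = 1.640 m²; emitting surface = A = 1.640 m² (ratio 1).
αS·A_cross = εσ·A_surf·T⁴  ⇒  T⁴ = αS/(ε·1σ).
T⁴ = 0.640·1080/(0.50·1·5.67×10⁻⁸) = 2.438×10¹⁰ K⁴.
T = (2.438×10¹⁰)^(1/4).

T ≈ 395 K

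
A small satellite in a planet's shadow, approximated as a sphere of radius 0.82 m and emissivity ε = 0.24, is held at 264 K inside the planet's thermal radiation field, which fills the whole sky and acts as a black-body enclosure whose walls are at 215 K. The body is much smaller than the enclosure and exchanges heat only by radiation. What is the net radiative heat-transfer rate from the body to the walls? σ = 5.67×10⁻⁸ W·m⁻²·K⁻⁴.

For a small grey body in a large enclosure: P_net = εσA(T_body⁴ − T_wall⁴).
A = 4πr² = 8.450 m²; T_body⁴ − T_wall⁴ = 4.858×10⁹ − 2.137×10⁹ = 2.721×10⁹ K⁴.
|P_net| = 0.24·5.67×10⁻⁸·8.450·2.721×10⁹.

P_net ≈ 313 W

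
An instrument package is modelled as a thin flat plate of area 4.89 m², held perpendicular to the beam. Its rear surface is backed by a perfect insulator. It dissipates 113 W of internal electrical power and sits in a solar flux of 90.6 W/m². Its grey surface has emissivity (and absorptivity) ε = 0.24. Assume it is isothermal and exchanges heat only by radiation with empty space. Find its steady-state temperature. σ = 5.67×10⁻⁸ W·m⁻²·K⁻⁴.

At steady state, absorbed solar power + internal power = radiated power.
Absorbed: α·S·A_cross = 0.24·90.6·4.890 = 106.3 W (cross-section A).
Total input = 106.3 + 113 = 219.3 W.
Radiated: εσ·A_surf·T⁴ with A_surf = A = 4.890 m².
T⁴ = 219.3/(0.24·5.67×10⁻⁸·4.890) = 3.296×10⁹ K⁴.

T ≈ 240 K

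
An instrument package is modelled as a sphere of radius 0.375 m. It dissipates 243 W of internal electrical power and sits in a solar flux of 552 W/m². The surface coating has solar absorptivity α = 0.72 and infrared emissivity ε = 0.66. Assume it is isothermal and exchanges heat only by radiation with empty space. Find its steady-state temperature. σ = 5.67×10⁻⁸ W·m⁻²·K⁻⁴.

T ≈ 282 K

At steady state, absorbed solar power + internal power = radiated power.
Absorbed: α·S·A_cross = 0.72·552·0.4418 = 175.6 W (cross-section πr²).
Total input = 175.6 + 243 = 418.6 W.
Radiated: εσ·A_surf·T⁴ with A_surf = 4πr² = 1.767 m².
T⁴ = 418.6/(0.66·5.67×10⁻⁸·1.767) = 6.330×10⁹ K⁴.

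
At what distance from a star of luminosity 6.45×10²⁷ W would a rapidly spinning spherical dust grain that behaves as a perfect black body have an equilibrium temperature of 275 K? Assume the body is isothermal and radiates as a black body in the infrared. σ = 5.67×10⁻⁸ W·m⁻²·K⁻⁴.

For an isothermal black-emitting sphere, (1−a)S·πr² = σ·4πr²·T⁴ ⇒ S = 4σT⁴/(1−a).
S = 4·5.67×10⁻⁸·(275)⁴/1.00 = 1297 W/m².
Flux falls as S = L/(4πd²), so d = √(L/(4πS)) = √(6.45×10²⁷/(4π·1297)).

d ≈ 6.29×10¹¹ m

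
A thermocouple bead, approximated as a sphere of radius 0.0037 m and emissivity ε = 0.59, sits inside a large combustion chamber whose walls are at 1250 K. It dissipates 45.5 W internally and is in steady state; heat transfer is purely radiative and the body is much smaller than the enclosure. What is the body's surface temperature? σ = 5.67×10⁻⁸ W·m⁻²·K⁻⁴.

For a small grey body in a large enclosure, net radiated power = εσA(T⁴ − T_w⁴).
Steady state: P = εσA(T⁴ − T_w⁴) with A = 4πr² = 1.720×10⁻⁴ m².
T⁴ = P/(εσA) + T_w⁴ = 45.5/(0.59·5.67×10⁻⁸·1.720×10⁻⁴) + (1250)⁴
    = 7.906×10¹² + 2.441×10¹² = 1.035×10¹³ K⁴.

T ≈ 1790 K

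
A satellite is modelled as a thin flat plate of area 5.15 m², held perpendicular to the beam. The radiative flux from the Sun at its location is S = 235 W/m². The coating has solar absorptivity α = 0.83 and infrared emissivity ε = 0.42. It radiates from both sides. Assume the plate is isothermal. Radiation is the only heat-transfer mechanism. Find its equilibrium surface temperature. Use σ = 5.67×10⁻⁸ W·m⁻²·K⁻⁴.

T ≈ 253 K

At equilibrium, absorbed power = emitted power.
Absorbing cross-section = A = 5.150 m²; emitting surface = 2A = 10.30 m² (ratio 2).
αS·A_cross = εσ·A_surf·T⁴  ⇒  T⁴ = αS/(ε·2σ).
T⁴ = 0.830·235/(0.42·2·5.67×10⁻⁸) = 4.095×10⁹ K⁴.
T = (4.095×10⁹)^(1/4).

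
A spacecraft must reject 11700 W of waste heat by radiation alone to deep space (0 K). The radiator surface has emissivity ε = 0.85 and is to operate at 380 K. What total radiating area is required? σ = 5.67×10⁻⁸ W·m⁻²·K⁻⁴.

P = εσA T⁴ ⇒ A = P/(εσT⁴).
T⁴ = 2.085×10¹⁰ K⁴.
A = 11700/(0.85 × 5.67×10⁻⁸ × 2.085×10¹⁰).

A ≈ 11.6 m²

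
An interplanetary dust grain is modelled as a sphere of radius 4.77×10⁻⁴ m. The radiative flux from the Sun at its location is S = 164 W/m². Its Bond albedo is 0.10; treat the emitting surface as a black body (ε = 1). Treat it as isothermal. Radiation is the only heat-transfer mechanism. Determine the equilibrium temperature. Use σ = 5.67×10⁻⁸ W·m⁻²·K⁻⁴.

T ≈ 160 K

At equilibrium, absorbed power = emitted power.
Absorbing cross-section = πr² = 7.148×10⁻⁷ m²; emitting surface = 4πr² = 2.859×10⁻⁶ m² (ratio 4).
(1−a)S·A_cross = εσ·A_surf·T⁴  ⇒  T⁴ = (1−a)S/(4σ).
T⁴ = 0.900·164/(4·5.67×10⁻⁸) = 6.508×10⁸ K⁴.
T = (6.508×10⁸)^(1/4).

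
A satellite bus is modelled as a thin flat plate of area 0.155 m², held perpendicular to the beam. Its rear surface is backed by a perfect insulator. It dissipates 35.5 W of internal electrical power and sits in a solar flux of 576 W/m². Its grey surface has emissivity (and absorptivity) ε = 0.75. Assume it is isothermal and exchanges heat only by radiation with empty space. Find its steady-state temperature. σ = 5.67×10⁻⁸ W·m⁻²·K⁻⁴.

T ≈ 353 K

At steady state, absorbed solar power + internal power = radiated power.
Absorbed: α·S·A_cross = 0.75·576·0.1550 = 66.96 W (cross-section A).
Total input = 66.96 + 35.5 = 102.5 W.
Radiated: εσ·A_surf·T⁴ with A_surf = A = 0.1550 m².
T⁴ = 102.5/(0.75·5.67×10⁻⁸·0.1550) = 1.554×10¹⁰ K⁴.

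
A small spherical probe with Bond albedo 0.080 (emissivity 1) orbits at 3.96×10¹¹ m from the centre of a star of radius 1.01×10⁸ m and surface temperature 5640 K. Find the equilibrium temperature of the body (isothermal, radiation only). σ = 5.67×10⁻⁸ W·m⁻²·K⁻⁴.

The star's surface emits σT_*⁴; at distance d the flux is S = σT_*⁴(R_*/d)².
S = 5.67×10⁻⁸·(5640)⁴·(1.01×10⁸/3.96×10¹¹)² = 3.732 W/m².
For an isothermal sphere T⁴ = (1−a)S/(4σ) = 1.514×10⁷ K⁴.

T ≈ 62.4 K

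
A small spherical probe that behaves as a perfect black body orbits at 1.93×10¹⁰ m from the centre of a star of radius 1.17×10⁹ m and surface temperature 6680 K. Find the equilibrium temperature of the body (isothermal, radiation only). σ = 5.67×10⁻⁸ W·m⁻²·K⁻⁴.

T ≈ 1160 K

The star's surface emits σT_*⁴; at distance d the flux is S = σT_*⁴(R_*/d)².
S = 5.67×10⁻⁸·(6680)⁴·(1.17×10⁹/1.93×10¹⁰)² = 4.149×10⁵ W/m².
For an isothermal sphere T⁴ = (1−a)S/(4σ) = 1.829×10¹² K⁴.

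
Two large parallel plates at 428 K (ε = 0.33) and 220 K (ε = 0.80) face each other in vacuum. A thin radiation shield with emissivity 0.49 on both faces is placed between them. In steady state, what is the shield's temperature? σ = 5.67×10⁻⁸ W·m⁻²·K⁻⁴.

In steady state the net flux on the hot side equals that on the cold side.
σ(T₁⁴−T_s⁴)/D₁ = σ(T_s⁴−T₂⁴)/D₂, with D₁ = 1/ε₁+1/ε_s−1 = 4.071, D₂ = 1/ε_s+1/ε₂−1 = 2.291.
Solve for T_s⁴: T_s⁴ = (D₂·T₁⁴ + D₁·T₂⁴)/(D₁+D₂) = 1.358×10¹⁰ K⁴.

T_s ≈ 341 K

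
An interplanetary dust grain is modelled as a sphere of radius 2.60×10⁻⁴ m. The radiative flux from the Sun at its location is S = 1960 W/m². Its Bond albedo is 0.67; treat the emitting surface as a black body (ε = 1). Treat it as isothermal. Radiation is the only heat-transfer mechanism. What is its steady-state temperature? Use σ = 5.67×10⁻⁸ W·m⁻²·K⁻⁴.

T ≈ 231 K

At equilibrium, absorbed power = emitted power.
Absorbing cross-section = πr² = 2.124×10⁻⁷ m²; emitting surface = 4πr² = 8.495×10⁻⁷ m² (ratio 4).
(1−a)S·A_cross = εσ·A_surf·T⁴  ⇒  T⁴ = (1−a)S/(4σ).
T⁴ = 0.330·1960/(4·5.67×10⁻⁸) = 2.852×10⁹ K⁴.
T = (2.852×10⁹)^(1/4).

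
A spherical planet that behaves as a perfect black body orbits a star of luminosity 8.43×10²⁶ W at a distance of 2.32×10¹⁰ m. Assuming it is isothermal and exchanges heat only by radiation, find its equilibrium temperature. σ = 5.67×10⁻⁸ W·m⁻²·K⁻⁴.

First find the stellar flux at distance d: S = L/(4πd²) = 8.43×10²⁶/(4π·(2.32×10¹⁰)²) = 1.246×10⁵ W/m².
For an isothermal sphere, absorbed (1−a)S·πr² = emitted σ·4πr²·T⁴, so T⁴ = (1−a)S/(4σ).
T⁴ = 1.00·1.246×10⁵/(4·5.67×10⁻⁸) = 5.495×10¹¹ K⁴.

T ≈ 861 K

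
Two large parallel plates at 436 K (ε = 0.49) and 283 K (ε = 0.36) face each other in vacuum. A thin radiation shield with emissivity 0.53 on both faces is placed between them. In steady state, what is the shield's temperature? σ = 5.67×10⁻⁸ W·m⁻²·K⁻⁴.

T_s ≈ 389 K

In steady state the net flux on the hot side equals that on the cold side.
σ(T₁⁴−T_s⁴)/D₁ = σ(T_s⁴−T₂⁴)/D₂, with D₁ = 1/ε₁+1/ε_s−1 = 2.928, D₂ = 1/ε_s+1/ε₂−1 = 3.665.
Solve for T_s⁴: T_s⁴ = (D₂·T₁⁴ + D₁·T₂⁴)/(D₁+D₂) = 2.294×10¹⁰ K⁴.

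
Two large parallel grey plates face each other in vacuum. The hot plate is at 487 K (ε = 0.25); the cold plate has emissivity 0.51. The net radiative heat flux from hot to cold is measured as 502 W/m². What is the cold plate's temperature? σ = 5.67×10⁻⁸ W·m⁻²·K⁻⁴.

T₂ ≈ 333 K

q = σ(T₁⁴ − T₂⁴)/(1/ε₁ + 1/ε₂ − 1); denominator = 4.961.
T₂⁴ = T₁⁴ − q·(1/ε₁+1/ε₂−1)/σ = 5.625×10¹⁰ − 502·4.961/5.67×10⁻⁸
    = 1.233×10¹⁰ K⁴.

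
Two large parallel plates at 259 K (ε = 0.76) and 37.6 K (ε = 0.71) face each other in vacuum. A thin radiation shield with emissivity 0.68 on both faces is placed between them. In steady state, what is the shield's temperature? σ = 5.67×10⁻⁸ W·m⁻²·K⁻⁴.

T_s ≈ 219 K

In steady state the net flux on the hot side equals that on the cold side.
σ(T₁⁴−T_s⁴)/D₁ = σ(T_s⁴−T₂⁴)/D₂, with D₁ = 1/ε₁+1/ε_s−1 = 1.786, D₂ = 1/ε_s+1/ε₂−1 = 1.879.
Solve for T_s⁴: T_s⁴ = (D₂·T₁⁴ + D₁·T₂⁴)/(D₁+D₂) = 2.308×10⁹ K⁴.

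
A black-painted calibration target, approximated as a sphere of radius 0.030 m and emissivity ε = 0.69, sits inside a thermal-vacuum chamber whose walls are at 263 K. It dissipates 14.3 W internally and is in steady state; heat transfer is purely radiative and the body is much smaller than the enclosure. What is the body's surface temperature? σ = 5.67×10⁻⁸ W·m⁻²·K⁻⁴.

For a small grey body in a large enclosure, net radiated power = εσA(T⁴ − T_w⁴).
Steady state: P = εσA(T⁴ − T_w⁴) with A = 4πr² = 0.01131 m².
T⁴ = P/(εσA) + T_w⁴ = 14.3/(0.69·5.67×10⁻⁸·0.01131) + (263)⁴
    = 3.232×10¹⁰ + 4.784×10⁹ = 3.710×10¹⁰ K⁴.

T ≈ 439 K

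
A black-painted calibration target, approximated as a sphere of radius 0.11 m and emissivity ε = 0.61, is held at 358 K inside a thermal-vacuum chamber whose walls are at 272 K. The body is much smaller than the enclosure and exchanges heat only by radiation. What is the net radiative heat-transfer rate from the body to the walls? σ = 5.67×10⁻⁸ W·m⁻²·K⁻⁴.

P_net ≈ 57.6 W

For a small grey body in a large enclosure: P_net = εσA(T_body⁴ − T_wall⁴).
A = 4πr² = 0.1521 m²; T_body⁴ − T_wall⁴ = 1.643×10¹⁰ − 5.474×10⁹ = 1.095×10¹⁰ K⁴.
|P_net| = 0.61·5.67×10⁻⁸·0.1521·1.095×10¹⁰.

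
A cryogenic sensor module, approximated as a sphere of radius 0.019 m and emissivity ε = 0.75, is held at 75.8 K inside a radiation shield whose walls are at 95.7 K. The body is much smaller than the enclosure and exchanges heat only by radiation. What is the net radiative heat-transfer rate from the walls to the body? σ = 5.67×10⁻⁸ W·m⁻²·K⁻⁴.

P_net ≈ 0.00981 W

For a small grey body in a large enclosure: P_net = εσA(T_body⁴ − T_wall⁴).
A = 4πr² = 0.004536 m²; T_body⁴ − T_wall⁴ = 3.301×10⁷ − 8.388×10⁷ = -5.087×10⁷ K⁴.
|P_net| = 0.75·5.67×10⁻⁸·0.004536·5.087×10⁷.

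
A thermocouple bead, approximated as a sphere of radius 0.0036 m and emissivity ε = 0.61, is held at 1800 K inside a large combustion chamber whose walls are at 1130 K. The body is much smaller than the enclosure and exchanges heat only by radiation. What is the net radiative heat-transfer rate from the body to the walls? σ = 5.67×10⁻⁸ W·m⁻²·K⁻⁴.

For a small grey body in a large enclosure: P_net = εσA(T_body⁴ − T_wall⁴).
A = 4πr² = 1.629×10⁻⁴ m²; T_body⁴ − T_wall⁴ = 1.050×10¹³ − 1.630×10¹² = 8.867×10¹² K⁴.
|P_net| = 0.61·5.67×10⁻⁸·1.629×10⁻⁴·8.867×10¹².

P_net ≈ 49.9 W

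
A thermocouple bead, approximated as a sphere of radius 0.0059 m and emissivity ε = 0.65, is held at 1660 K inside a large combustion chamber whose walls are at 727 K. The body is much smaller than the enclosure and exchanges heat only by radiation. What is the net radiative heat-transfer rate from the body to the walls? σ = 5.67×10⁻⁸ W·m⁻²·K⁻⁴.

P_net ≈ 118 W

For a small grey body in a large enclosure: P_net = εσA(T_body⁴ − T_wall⁴).
A = 4πr² = 4.374×10⁻⁴ m²; T_body⁴ − T_wall⁴ = 7.593×10¹² − 2.793×10¹¹ = 7.314×10¹² K⁴.
|P_net| = 0.65·5.67×10⁻⁸·4.374×10⁻⁴·7.314×10¹².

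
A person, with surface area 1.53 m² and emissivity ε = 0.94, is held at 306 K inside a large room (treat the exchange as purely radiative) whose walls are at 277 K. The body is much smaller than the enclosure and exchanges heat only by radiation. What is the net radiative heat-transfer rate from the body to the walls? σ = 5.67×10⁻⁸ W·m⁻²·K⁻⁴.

For a small grey body in a large enclosure: P_net = εσA(T_body⁴ − T_wall⁴).
A = 1.53 m²; T_body⁴ − T_wall⁴ = 8.768×10⁹ − 5.887×10⁹ = 2.880×10⁹ K⁴.
|P_net| = 0.94·5.67×10⁻⁸·1.530·2.880×10⁹.

P_net ≈ 235 W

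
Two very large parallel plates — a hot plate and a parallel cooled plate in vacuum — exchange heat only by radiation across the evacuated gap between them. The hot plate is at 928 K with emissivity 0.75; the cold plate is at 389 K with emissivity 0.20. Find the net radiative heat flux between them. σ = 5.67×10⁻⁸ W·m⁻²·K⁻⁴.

q ≈ 7640 W/m²

For two infinite grey parallel plates, q = σ(T₁⁴ − T₂⁴)/(1/ε₁ + 1/ε₂ − 1).
T₁⁴ − T₂⁴ = 7.416×10¹¹ − 2.290×10¹⁰ = 7.187×10¹¹ K⁴.
1/ε₁ + 1/ε₂ − 1 = 1.333 + 5.000 − 1 = 5.333.
q = 5.67×10⁻⁸ × 7.187×10¹¹ / 5.333.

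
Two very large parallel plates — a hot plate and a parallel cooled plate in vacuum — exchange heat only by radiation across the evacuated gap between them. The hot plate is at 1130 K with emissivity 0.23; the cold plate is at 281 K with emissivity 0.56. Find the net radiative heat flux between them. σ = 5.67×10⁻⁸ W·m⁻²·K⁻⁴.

q ≈ 17900 W/m²

For two infinite grey parallel plates, q = σ(T₁⁴ − T₂⁴)/(1/ε₁ + 1/ε₂ − 1).
T₁⁴ − T₂⁴ = 1.630×10¹² − 6.235×10⁹ = 1.624×10¹² K⁴.
1/ε₁ + 1/ε₂ − 1 = 4.348 + 1.786 − 1 = 5.134.
q = 5.67×10⁻⁸ × 1.624×10¹² / 5.134.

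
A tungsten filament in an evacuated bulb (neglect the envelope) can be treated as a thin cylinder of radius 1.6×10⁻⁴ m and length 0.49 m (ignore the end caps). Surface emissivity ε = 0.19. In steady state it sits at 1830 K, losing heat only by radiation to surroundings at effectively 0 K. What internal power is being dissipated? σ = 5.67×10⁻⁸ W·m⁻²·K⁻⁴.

Steady state: P = εσA T⁴.
A = 2πrL = 4.926×10⁻⁴ m²; T⁴ = (1830)⁴ = 1.122×10¹³ K⁴.
P = 0.19 × 5.67×10⁻⁸ × 4.926×10⁻⁴ × 1.122×10¹³.

P ≈ 59.5 W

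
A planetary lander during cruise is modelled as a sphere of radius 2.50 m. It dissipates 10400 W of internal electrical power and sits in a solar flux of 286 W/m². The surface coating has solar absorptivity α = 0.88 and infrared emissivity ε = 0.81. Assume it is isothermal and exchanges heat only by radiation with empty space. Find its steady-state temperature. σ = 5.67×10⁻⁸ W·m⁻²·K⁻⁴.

At steady state, absorbed solar power + internal power = radiated power.
Absorbed: α·S·A_cross = 0.88·286·19.63 = 4942 W (cross-section πr²).
Total input = 4942 + 10400 = 15340 W.
Radiated: εσ·A_surf·T⁴ with A_surf = 4πr² = 78.54 m².
T⁴ = 15340/(0.81·5.67×10⁻⁸·78.54) = 4.253×10⁹ K⁴.

T ≈ 255 K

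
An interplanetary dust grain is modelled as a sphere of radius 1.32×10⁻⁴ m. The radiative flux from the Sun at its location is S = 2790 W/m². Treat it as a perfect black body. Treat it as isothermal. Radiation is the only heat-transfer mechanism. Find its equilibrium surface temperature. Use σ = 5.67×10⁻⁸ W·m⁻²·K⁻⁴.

At equilibrium, absorbed power = emitted power.
Absorbing cross-section = πr² = 5.474×10⁻⁸ m²; emitting surface = 4πr² = 2.190×10⁻⁷ m² (ratio 4).
S·A_cross = εσ·A_surf·T⁴  ⇒  T⁴ = S/(4σ).
T⁴ = 1.00·2790/(4·5.67×10⁻⁸) = 1.230×10¹⁰ K⁴.
T = (1.230×10¹⁰)^(1/4).

T ≈ 333 K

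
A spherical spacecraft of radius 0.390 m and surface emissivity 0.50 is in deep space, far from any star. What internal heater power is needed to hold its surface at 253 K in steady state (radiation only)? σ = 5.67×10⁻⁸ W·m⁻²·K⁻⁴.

P = εσ·4πr²·T⁴.
4πr² = 1.911 m²; T⁴ = 4.097×10⁹ K⁴.
P = 0.50·5.67×10⁻⁸·1.911·4.097×10⁹.

P ≈ 222 W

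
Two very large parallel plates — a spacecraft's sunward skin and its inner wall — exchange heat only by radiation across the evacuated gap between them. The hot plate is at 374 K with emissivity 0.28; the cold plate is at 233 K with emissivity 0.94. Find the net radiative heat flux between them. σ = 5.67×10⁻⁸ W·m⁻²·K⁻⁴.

For two infinite grey parallel plates, q = σ(T₁⁴ − T₂⁴)/(1/ε₁ + 1/ε₂ − 1).
T₁⁴ − T₂⁴ = 1.957×10¹⁰ − 2.947×10⁹ = 1.662×10¹⁰ K⁴.
1/ε₁ + 1/ε₂ − 1 = 3.571 + 1.064 − 1 = 3.635.
q = 5.67×10⁻⁸ × 1.662×10¹⁰ / 3.635.

q ≈ 259 W/m²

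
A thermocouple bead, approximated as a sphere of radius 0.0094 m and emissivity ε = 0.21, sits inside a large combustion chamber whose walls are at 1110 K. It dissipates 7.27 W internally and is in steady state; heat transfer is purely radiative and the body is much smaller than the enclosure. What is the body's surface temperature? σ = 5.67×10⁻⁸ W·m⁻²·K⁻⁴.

T ≈ 1200 K

For a small grey body in a large enclosure, net radiated power = εσA(T⁴ − T_w⁴).
Steady state: P = εσA(T⁴ − T_w⁴) with A = 4πr² = 0.001110 m².
T⁴ = P/(εσA) + T_w⁴ = 7.27/(0.21·5.67×10⁻⁸·0.001110) + (1110)⁴
    = 5.499×10¹¹ + 1.518×10¹² = 2.068×10¹² K⁴.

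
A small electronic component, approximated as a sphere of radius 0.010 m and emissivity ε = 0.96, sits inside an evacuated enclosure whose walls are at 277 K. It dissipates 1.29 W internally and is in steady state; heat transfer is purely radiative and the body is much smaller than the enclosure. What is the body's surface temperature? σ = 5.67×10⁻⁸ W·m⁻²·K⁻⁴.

For a small grey body in a large enclosure, net radiated power = εσA(T⁴ − T_w⁴).
Steady state: P = εσA(T⁴ − T_w⁴) with A = 4πr² = 0.001257 m².
T⁴ = P/(εσA) + T_w⁴ = 1.29/(0.96·5.67×10⁻⁸·0.001257) + (277)⁴
    = 1.886×10¹⁰ + 5.887×10⁹ = 2.475×10¹⁰ K⁴.

T ≈ 397 K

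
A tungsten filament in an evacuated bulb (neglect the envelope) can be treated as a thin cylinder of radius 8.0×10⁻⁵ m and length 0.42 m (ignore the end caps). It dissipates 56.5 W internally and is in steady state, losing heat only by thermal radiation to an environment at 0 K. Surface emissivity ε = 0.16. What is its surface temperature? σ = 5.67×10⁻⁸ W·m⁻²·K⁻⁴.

Steady state: internal power = radiated power, P = εσA T⁴.
Radiating area A = 2πrL = 2.111×10⁻⁴ m².
T⁴ = P/(εσA) = 56.5/(0.16·5.67×10⁻⁸·2.111×10⁻⁴) = 2.950×10¹³ K⁴.
T = (2.950×10¹³)^(1/4).

T ≈ 2330 K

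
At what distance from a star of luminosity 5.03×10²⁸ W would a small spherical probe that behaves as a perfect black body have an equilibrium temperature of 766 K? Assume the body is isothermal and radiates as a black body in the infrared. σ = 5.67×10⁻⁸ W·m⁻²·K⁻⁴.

d ≈ 2.26×10¹¹ m

For an isothermal black-emitting sphere, (1−a)S·πr² = σ·4πr²·T⁴ ⇒ S = 4σT⁴/(1−a).
S = 4·5.67×10⁻⁸·(766)⁴/1.00 = 78080 W/m².
Flux falls as S = L/(4πd²), so d = √(L/(4πS)) = √(5.03×10²⁸/(4π·78080)).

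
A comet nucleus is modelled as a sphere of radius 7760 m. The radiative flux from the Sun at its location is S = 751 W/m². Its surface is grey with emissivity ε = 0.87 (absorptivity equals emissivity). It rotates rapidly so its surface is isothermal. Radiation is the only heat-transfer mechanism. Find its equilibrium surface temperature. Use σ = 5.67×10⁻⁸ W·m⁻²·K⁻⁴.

At equilibrium, absorbed power = emitted power.
Absorbing cross-section = πr² = 1.892×10⁸ m²; emitting surface = 4πr² = 7.567×10⁸ m² (ratio 4).
εS·A_cross = εσ·A_surf·T⁴  ⇒  T⁴ = S/(4σ)   (ε cancels).
T⁴ = 751/(4·5.67×10⁻⁸) = 3.311×10⁹ K⁴.
T = (3.311×10⁹)^(1/4).

T ≈ 240 K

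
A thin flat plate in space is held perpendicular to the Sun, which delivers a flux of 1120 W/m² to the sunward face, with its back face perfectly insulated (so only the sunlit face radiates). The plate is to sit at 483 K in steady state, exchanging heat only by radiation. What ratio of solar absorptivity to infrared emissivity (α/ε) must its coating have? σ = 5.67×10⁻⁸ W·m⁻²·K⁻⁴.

Balance: αS·A = εσ·1A·T⁴ ⇒ α/ε = σT⁴/S.
α/ε = 5.67×10⁻⁸·(483)⁴/1120 = 5.67×10⁻⁸·5.442×10¹⁰/1120.

α/ε ≈ 2.76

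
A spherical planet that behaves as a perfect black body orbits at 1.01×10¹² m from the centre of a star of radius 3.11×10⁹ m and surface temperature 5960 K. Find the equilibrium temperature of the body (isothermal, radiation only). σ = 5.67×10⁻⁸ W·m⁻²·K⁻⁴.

T ≈ 234 K

The star's surface emits σT_*⁴; at distance d the flux is S = σT_*⁴(R_*/d)².
S = 5.67×10⁻⁸·(5960)⁴·(3.11×10⁹/1.01×10¹²)² = 678.3 W/m².
For an isothermal sphere T⁴ = (1−a)S/(4σ) = 2.991×10⁹ K⁴.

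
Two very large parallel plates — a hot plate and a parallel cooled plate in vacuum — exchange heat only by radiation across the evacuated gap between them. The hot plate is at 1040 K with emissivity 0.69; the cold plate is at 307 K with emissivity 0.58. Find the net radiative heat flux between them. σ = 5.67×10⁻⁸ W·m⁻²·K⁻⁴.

q ≈ 30300 W/m²

For two infinite grey parallel plates, q = σ(T₁⁴ − T₂⁴)/(1/ε₁ + 1/ε₂ − 1).
T₁⁴ − T₂⁴ = 1.170×10¹² − 8.883×10⁹ = 1.161×10¹² K⁴.
1/ε₁ + 1/ε₂ − 1 = 1.449 + 1.724 − 1 = 2.173.
q = 5.67×10⁻⁸ × 1.161×10¹² / 2.173.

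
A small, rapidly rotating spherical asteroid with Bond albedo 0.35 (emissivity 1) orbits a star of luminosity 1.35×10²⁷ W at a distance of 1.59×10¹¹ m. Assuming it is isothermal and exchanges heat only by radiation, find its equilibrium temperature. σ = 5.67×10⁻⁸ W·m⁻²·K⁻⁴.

First find the stellar flux at distance d: S = L/(4πd²) = 1.35×10²⁷/(4π·(1.59×10¹¹)²) = 4249 W/m².
For an isothermal sphere, absorbed (1−a)S·πr² = emitted σ·4πr²·T⁴, so T⁴ = (1−a)S/(4σ).
T⁴ = 0.650·4249/(4·5.67×10⁻⁸) = 1.218×10¹⁰ K⁴.

T ≈ 332 K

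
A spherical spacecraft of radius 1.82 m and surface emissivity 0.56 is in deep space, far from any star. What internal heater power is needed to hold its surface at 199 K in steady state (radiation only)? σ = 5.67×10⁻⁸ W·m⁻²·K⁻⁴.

P = εσ·4πr²·T⁴.
4πr² = 41.62 m²; T⁴ = 1.568×10⁹ K⁴.
P = 0.56·5.67×10⁻⁸·41.62·1.568×10⁹.

P ≈ 2070 W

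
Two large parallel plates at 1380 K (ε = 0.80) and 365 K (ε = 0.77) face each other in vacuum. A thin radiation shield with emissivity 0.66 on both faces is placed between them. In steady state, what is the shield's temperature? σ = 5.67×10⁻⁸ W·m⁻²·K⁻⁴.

In steady state the net flux on the hot side equals that on the cold side.
σ(T₁⁴−T_s⁴)/D₁ = σ(T_s⁴−T₂⁴)/D₂, with D₁ = 1/ε₁+1/ε_s−1 = 1.765, D₂ = 1/ε_s+1/ε₂−1 = 1.814.
Solve for T_s⁴: T_s⁴ = (D₂·T₁⁴ + D₁·T₂⁴)/(D₁+D₂) = 1.847×10¹² K⁴.

T_s ≈ 1170 K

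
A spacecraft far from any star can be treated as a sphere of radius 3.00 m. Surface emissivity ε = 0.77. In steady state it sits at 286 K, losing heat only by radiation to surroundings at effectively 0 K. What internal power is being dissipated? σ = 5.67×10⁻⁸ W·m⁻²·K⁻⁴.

P ≈ 33000 W

Steady state: P = εσA T⁴.
A = 4πr² = 113.1 m²; T⁴ = (286)⁴ = 6.691×10⁹ K⁴.
P = 0.77 × 5.67×10⁻⁸ × 113.1 × 6.691×10⁹.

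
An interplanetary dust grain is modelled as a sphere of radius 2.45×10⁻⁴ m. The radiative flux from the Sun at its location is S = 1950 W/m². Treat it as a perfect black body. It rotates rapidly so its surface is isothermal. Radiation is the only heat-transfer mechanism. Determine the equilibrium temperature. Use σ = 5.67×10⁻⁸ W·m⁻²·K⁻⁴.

T ≈ 305 K

At equilibrium, absorbed power = emitted power.
Absorbing cross-section = πr² = 1.886×10⁻⁷ m²; emitting surface = 4πr² = 7.543×10⁻⁷ m² (ratio 4).
S·A_cross = εσ·A_surf·T⁴  ⇒  T⁴ = S/(4σ).
T⁴ = 1.00·1950/(4·5.67×10⁻⁸) = 8.598×10⁹ K⁴.
T = (8.598×10⁹)^(1/4).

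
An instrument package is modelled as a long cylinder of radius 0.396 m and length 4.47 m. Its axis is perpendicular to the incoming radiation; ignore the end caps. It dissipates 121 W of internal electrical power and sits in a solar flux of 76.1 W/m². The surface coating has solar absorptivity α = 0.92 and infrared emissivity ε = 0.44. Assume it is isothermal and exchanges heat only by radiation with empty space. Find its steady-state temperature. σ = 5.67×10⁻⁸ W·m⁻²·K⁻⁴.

At steady state, absorbed solar power + internal power = radiated power.
Absorbed: α·S·A_cross = 0.92·76.1·3.540 = 247.9 W (cross-section 2rL).
Total input = 247.9 + 121 = 368.9 W.
Radiated: εσ·A_surf·T⁴ with A_surf = 2πrL = 11.12 m².
T⁴ = 368.9/(0.44·5.67×10⁻⁸·11.12) = 1.329×10⁹ K⁴.

T ≈ 191 K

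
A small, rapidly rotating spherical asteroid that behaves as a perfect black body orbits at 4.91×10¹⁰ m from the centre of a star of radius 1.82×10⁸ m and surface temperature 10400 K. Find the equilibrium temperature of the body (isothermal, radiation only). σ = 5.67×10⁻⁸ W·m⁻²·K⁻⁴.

T ≈ 448 K

The star's surface emits σT_*⁴; at distance d the flux is S = σT_*⁴(R_*/d)².
S = 5.67×10⁻⁸·(10400)⁴·(1.82×10⁸/4.91×10¹⁰)² = 9114 W/m².
For an isothermal sphere T⁴ = (1−a)S/(4σ) = 4.018×10¹⁰ K⁴.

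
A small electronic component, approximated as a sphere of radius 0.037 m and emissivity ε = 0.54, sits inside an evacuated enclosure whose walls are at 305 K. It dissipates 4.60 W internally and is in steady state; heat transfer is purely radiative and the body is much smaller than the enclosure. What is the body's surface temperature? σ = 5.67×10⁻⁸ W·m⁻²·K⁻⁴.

T ≈ 363 K

For a small grey body in a large enclosure, net radiated power = εσA(T⁴ − T_w⁴).
Steady state: P = εσA(T⁴ − T_w⁴) with A = 4πr² = 0.01720 m².
T⁴ = P/(εσA) + T_w⁴ = 4.60/(0.54·5.67×10⁻⁸·0.01720) + (305)⁴
    = 8.733×10⁹ + 8.654×10⁹ = 1.739×10¹⁰ K⁴.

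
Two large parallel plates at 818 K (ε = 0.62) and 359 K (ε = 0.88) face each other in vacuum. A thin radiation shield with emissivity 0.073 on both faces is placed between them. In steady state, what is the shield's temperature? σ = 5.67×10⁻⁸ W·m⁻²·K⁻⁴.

In steady state the net flux on the hot side equals that on the cold side.
σ(T₁⁴−T_s⁴)/D₁ = σ(T_s⁴−T₂⁴)/D₂, with D₁ = 1/ε₁+1/ε_s−1 = 14.31, D₂ = 1/ε_s+1/ε₂−1 = 13.83.
Solve for T_s⁴: T_s⁴ = (D₂·T₁⁴ + D₁·T₂⁴)/(D₁+D₂) = 2.285×10¹¹ K⁴.

T_s ≈ 691 K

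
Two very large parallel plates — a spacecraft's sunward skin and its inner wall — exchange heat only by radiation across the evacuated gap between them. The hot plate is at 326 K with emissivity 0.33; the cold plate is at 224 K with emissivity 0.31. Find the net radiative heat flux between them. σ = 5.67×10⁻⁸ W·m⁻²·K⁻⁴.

For two infinite grey parallel plates, q = σ(T₁⁴ − T₂⁴)/(1/ε₁ + 1/ε₂ − 1).
T₁⁴ − T₂⁴ = 1.129×10¹⁰ − 2.518×10⁹ = 8.777×10⁹ K⁴.
1/ε₁ + 1/ε₂ − 1 = 3.030 + 3.226 − 1 = 5.256.
q = 5.67×10⁻⁸ × 8.777×10⁹ / 5.256.

q ≈ 94.7 W/m²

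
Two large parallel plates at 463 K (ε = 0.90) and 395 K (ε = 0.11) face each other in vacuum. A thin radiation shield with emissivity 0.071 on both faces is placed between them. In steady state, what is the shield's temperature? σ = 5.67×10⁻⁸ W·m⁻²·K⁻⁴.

T_s ≈ 440 K

In steady state the net flux on the hot side equals that on the cold side.
σ(T₁⁴−T_s⁴)/D₁ = σ(T_s⁴−T₂⁴)/D₂, with D₁ = 1/ε₁+1/ε_s−1 = 14.20, D₂ = 1/ε_s+1/ε₂−1 = 22.18.
Solve for T_s⁴: T_s⁴ = (D₂·T₁⁴ + D₁·T₂⁴)/(D₁+D₂) = 3.752×10¹⁰ K⁴.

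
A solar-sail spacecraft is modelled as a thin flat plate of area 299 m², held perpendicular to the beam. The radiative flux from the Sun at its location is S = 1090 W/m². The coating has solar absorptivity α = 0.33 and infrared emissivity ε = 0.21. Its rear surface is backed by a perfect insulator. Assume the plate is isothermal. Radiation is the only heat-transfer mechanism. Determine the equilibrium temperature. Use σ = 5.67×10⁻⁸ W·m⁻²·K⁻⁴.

T ≈ 417 K

At equilibrium, absorbed power = emitted power.
Absorbing cross-section = A = 299.0 m²; emitting surface = A = 299.0 m² (ratio 1).
αS·A_cross = εσ·A_surf·T⁴  ⇒  T⁴ = αS/(ε·1σ).
T⁴ = 0.330·1090/(0.21·1·5.67×10⁻⁸) = 3.021×10¹⁰ K⁴.
T = (3.021×10¹⁰)^(1/4).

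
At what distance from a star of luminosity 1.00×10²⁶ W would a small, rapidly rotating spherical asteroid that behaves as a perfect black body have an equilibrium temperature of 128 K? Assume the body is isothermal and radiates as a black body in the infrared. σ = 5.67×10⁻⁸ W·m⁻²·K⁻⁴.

d ≈ 3.62×10¹¹ m

For an isothermal black-emitting sphere, (1−a)S·πr² = σ·4πr²·T⁴ ⇒ S = 4σT⁴/(1−a).
S = 4·5.67×10⁻⁸·(128)⁴/1.00 = 60.88 W/m².
Flux falls as S = L/(4πd²), so d = √(L/(4πS)) = √(1.00×10²⁶/(4π·60.88)).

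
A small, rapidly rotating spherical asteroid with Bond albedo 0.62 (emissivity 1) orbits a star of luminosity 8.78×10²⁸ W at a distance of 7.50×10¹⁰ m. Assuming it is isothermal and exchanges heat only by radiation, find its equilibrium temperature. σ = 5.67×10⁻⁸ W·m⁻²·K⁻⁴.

First find the stellar flux at distance d: S = L/(4πd²) = 8.78×10²⁸/(4π·(7.50×10¹⁰)²) = 1.242×10⁶ W/m².
For an isothermal sphere, absorbed (1−a)S·πr² = emitted σ·4πr²·T⁴, so T⁴ = (1−a)S/(4σ).
T⁴ = 0.380·1.242×10⁶/(4·5.67×10⁻⁸) = 2.081×10¹² K⁴.

T ≈ 1200 K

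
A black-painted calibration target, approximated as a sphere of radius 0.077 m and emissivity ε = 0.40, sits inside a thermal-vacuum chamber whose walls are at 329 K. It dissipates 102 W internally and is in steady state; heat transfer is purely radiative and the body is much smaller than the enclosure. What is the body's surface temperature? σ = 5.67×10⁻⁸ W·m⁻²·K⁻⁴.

For a small grey body in a large enclosure, net radiated power = εσA(T⁴ − T_w⁴).
Steady state: P = εσA(T⁴ − T_w⁴) with A = 4πr² = 0.07451 m².
T⁴ = P/(εσA) + T_w⁴ = 102/(0.40·5.67×10⁻⁸·0.07451) + (329)⁴
    = 6.036×10¹⁰ + 1.172×10¹⁰ = 7.208×10¹⁰ K⁴.

T ≈ 518 K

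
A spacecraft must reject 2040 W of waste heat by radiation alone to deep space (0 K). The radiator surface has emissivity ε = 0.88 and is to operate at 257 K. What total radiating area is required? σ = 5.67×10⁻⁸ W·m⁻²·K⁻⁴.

P = εσA T⁴ ⇒ A = P/(εσT⁴).
T⁴ = 4.362×10⁹ K⁴.
A = 2040/(0.88 × 5.67×10⁻⁸ × 4.362×10⁹).

A ≈ 9.37 m²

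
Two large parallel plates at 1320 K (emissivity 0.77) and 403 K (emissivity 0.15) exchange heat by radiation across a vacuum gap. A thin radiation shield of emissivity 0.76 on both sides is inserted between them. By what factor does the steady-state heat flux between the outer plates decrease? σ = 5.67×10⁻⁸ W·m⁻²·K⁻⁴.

Without shield: q₀ = σΔ(T⁴)/(1/ε₁+1/ε₂−1) with denominator 6.965.
With shield the two gaps are in series; the resistances add: (1/ε₁+1/ε_s−1)+(1/ε_s+1/ε₂−1) = 1.614+6.982 = 8.597.
Heat-flux ratio q₀/q = 8.597/6.965.

factor ≈ 1.23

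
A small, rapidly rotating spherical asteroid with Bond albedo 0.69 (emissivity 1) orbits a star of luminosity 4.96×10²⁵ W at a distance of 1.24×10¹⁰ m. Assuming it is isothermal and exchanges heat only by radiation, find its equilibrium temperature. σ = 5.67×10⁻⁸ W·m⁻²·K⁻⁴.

T ≈ 433 K

First find the stellar flux at distance d: S = L/(4πd²) = 4.96×10²⁵/(4π·(1.24×10¹⁰)²) = 25670 W/m².
For an isothermal sphere, absorbed (1−a)S·πr² = emitted σ·4πr²·T⁴, so T⁴ = (1−a)S/(4σ).
T⁴ = 0.310·25670/(4·5.67×10⁻⁸) = 3.509×10¹⁰ K⁴.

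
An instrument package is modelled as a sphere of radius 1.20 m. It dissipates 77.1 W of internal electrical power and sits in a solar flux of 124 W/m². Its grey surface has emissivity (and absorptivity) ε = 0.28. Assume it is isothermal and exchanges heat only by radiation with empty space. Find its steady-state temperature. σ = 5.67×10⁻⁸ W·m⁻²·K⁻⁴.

At steady state, absorbed solar power + internal power = radiated power.
Absorbed: α·S·A_cross = 0.28·124·4.524 = 157.1 W (cross-section πr²).
Total input = 157.1 + 77.1 = 234.2 W.
Radiated: εσ·A_surf·T⁴ with A_surf = 4πr² = 18.10 m².
T⁴ = 234.2/(0.28·5.67×10⁻⁸·18.10) = 8.151×10⁸ K⁴.

T ≈ 169 K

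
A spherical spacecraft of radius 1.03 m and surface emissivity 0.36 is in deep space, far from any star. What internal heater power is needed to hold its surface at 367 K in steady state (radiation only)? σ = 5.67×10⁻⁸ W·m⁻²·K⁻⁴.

P = εσ·4πr²·T⁴.
4πr² = 13.33 m²; T⁴ = 1.814×10¹⁰ K⁴.
P = 0.36·5.67×10⁻⁸·13.33·1.814×10¹⁰.

P ≈ 4940 W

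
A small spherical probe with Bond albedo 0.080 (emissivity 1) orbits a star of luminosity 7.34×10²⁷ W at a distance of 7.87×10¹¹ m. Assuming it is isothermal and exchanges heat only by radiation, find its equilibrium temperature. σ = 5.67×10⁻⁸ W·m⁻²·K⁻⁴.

T ≈ 249 K

First find the stellar flux at distance d: S = L/(4πd²) = 7.34×10²⁷/(4π·(7.87×10¹¹)²) = 943.1 W/m².
For an isothermal sphere, absorbed (1−a)S·πr² = emitted σ·4πr²·T⁴, so T⁴ = (1−a)S/(4σ).
T⁴ = 0.920·943.1/(4·5.67×10⁻⁸) = 3.825×10⁹ K⁴.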